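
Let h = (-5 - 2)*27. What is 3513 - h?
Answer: 3702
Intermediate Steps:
h = -189 (h = -7*27 = -189)
3513 - h = 3513 - 1*(-189) = 3513 + 189 = 3702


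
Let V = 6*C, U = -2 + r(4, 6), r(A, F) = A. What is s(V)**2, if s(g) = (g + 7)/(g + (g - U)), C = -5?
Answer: 529/3844 ≈ 0.13762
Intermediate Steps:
U = 2 (U = -2 + 4 = 2)
V = -30 (V = 6*(-5) = -30)
s(g) = (7 + g)/(-2 + 2*g) (s(g) = (g + 7)/(g + (g - 1*2)) = (7 + g)/(g + (g - 2)) = (7 + g)/(g + (-2 + g)) = (7 + g)/(-2 + 2*g))
s(V)**2 = ((7 - 30)/(2*(-1 - 30)))**2 = ((1/2)*(-23)/(-31))**2 = ((1/2)*(-1/31)*(-23))**2 = (23/62)**2 = 529/3844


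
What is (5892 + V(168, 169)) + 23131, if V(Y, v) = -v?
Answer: 28854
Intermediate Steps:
(5892 + V(168, 169)) + 23131 = (5892 - 1*169) + 23131 = (5892 - 169) + 23131 = 5723 + 23131 = 28854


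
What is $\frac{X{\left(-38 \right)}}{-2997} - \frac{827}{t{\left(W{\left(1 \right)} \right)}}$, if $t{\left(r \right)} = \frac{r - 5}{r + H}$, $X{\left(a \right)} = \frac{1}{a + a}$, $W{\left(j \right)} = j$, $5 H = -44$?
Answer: $- \frac{918291287}{569430} \approx -1612.7$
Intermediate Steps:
$H = - \frac{44}{5}$ ($H = \frac{1}{5} \left(-44\right) = - \frac{44}{5} \approx -8.8$)
$X{\left(a \right)} = \frac{1}{2 a}$
$t{\left(r \right)} = \frac{-5 + r}{- \frac{44}{5} + r}$ ($t{\left(r \right)} = \frac{r - 5}{r - \frac{44}{5}} = \frac{-5 + r}{- \frac{44}{5} + r}$)
$\frac{X{\left(-38 \right)}}{-2997} - \frac{827}{t{\left(W{\left(1 \right)} \right)}} = \frac{\frac{1}{2} \frac{1}{-38}}{-2997} - \frac{827}{5 \frac{1}{-44 + 5 \cdot 1} \left(-5 + 1\right)} = \frac{1}{2} \left(- \frac{1}{38}\right) \left(- \frac{1}{2997}\right) - \frac{827}{5 \frac{1}{-44 + 5} \left(-4\right)} = \left(- \frac{1}{76}\right) \left(- \frac{1}{2997}\right) - \frac{827}{5 \frac{1}{-39} \left(-4\right)} = \frac{1}{227772} - \frac{827}{5 \left(- \frac{1}{39}\right) \left(-4\right)} = \frac{1}{227772} - \frac{827}{\frac{20}{39}} = \frac{1}{227772} - \frac{32253}{20} = - \frac{918291287}{569430}$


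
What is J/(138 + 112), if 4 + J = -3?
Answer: -7/250 ≈ -0.028000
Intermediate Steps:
J = -7 (J = -4 - 3 = -7)
J/(138 + 112) = -7/(138 + 112) = -7/250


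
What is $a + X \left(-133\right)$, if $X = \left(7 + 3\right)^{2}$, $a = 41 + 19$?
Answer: $-13240$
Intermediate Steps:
$a = 60$
$X = 100$ ($X = 10^{2} = 100$)
$a + X \left(-133\right) = 60 + 100 \left(-133\right) = 60 - 13300 = -13240$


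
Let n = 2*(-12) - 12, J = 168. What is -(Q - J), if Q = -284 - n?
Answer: 416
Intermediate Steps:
n = -36 (n = -24 - 12 = -36)
Q = -248 (Q = -284 - 1*(-36) = -284 + 36 = -248)
-(Q - J) = -(-248 - 1*168) = -(-248 - 168) = -1*(-416) = 416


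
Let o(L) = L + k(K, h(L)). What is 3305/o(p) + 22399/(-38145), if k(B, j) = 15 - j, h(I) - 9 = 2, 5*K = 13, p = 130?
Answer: 123067759/5111430 ≈ 24.077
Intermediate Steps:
K = 13/5 (K = (⅕)*13 = 13/5 ≈ 2.6000)
h(I) = 11 (h(I) = 9 + 2 = 11)
o(L) = 4 + L (o(L) = L + (15 - 1*11) = L + (15 - 11) = L + 4 = 4 + L)
3305/o(p) + 22399/(-38145) = 3305/(4 + 130) + 22399/(-38145) = 3305/134 + 22399*(-1/38145) = 3305*(1/134) - 22399/38145 = 3305/134 - 22399/38145 = 123067759/5111430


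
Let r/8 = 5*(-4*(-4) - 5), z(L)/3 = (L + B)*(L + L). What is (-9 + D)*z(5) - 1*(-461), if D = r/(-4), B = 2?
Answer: -24529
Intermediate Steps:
z(L) = 6*L*(2 + L) (z(L) = 3*((L + 2)*(L + L)) = 3*((2 + L)*(2*L)) = 3*(2*L*(2 + L)) = 6*L*(2 + L))
r = 440 (r = 8*(5*(-4*(-4) - 5)) = 8*(5*(16 - 5)) = 8*(5*11) = 8*55 = 440)
D = -110 (D = 440/(-4) = 440*(-1/4) = -110)
(-9 + D)*z(5) - 1*(-461) = (-9 - 110)*(6*5*(2 + 5)) - 1*(-461) = -714*5*7 + 461 = -119*210 + 461 = -24990 + 461 = -24529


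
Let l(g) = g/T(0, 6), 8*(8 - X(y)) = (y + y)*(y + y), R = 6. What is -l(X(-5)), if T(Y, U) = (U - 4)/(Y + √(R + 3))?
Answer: 27/4 ≈ 6.7500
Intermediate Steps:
X(y) = 8 - y²/2 (X(y) = 8 - (y + y)*(y + y)/8 = 8 - 2*y*2*y/8 = 8 - y²/2)
T(Y, U) = (-4 + U)/(3 + Y) (T(Y, U) = (U - 4)/(Y + √(6 + 3)) = (-4 + U)/(Y + √9) = (-4 + U)/(Y + 3) = (-4 + U)/(3 + Y))
l(g) = 3*g/2 (l(g) = g/(((-4 + 6)/(3 + 0))) = g/((2/3)) = g/(((⅓)*2)) = g/(⅔) = g*(3/2) = 3*g/2)
-l(X(-5)) = -3*(8 - ½*(-5)²)/2 = -3*(8 - ½*25)/2 = -3*(8 - 25/2)/2 = -3*(-9)/(2*2) = -1*(-27/4) = 27/4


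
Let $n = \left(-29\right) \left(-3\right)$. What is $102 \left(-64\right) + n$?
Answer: $-6441$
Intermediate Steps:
$n = 87$
$102 \left(-64\right) + n = 102 \left(-64\right) + 87 = -6528 + 87 = -6441$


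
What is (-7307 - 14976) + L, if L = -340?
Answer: -22623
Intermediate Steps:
(-7307 - 14976) + L = (-7307 - 14976) - 340 = -22283 - 340 = -22623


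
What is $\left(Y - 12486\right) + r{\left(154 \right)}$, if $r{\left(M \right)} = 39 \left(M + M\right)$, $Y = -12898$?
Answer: $-13372$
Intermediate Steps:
$r{\left(M \right)} = 78 M$ ($r{\left(M \right)} = 39 \cdot 2 M = 78 M$)
$\left(Y - 12486\right) + r{\left(154 \right)} = \left(-12898 - 12486\right) + 78 \cdot 154 = -25384 + 12012 = -13372$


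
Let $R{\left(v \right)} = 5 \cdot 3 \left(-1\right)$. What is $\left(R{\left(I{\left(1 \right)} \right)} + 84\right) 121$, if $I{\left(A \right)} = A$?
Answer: $8349$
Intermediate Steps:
$R{\left(v \right)} = -15$ ($R{\left(v \right)} = 15 \left(-1\right) = -15$)
$\left(R{\left(I{\left(1 \right)} \right)} + 84\right) 121 = \left(-15 + 84\right) 121 = 69 \cdot 121 = 8349$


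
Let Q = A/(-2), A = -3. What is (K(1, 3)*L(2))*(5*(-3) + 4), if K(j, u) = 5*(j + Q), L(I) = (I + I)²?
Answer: -2200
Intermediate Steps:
L(I) = 4*I² (L(I) = (2*I)² = 4*I²)
Q = 3/2 (Q = -3/(-2) = -3*(-½) = 3/2 ≈ 1.5000)
K(j, u) = 15/2 + 5*j (K(j, u) = 5*(j + 3/2) = 5*(3/2 + j) = 15/2 + 5*j)
(K(1, 3)*L(2))*(5*(-3) + 4) = ((15/2 + 5*1)*(4*2²))*(5*(-3) + 4) = ((15/2 + 5)*(4*4))*(-15 + 4) = ((25/2)*16)*(-11) = 200*(-11) = -2200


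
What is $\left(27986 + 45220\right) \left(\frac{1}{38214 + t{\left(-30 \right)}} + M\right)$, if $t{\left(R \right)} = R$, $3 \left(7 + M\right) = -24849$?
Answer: $- \frac{3862169925159}{6364} \approx -6.0688 \cdot 10^{8}$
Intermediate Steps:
$M = -8290$ ($M = -7 + \frac{1}{3} \left(-24849\right) = -7 - 8283 = -8290$)
$\left(27986 + 45220\right) \left(\frac{1}{38214 + t{\left(-30 \right)}} + M\right) = \left(27986 + 45220\right) \left(\frac{1}{38214 - 30} - 8290\right) = 73206 \left(\frac{1}{38184} - 8290\right) = 73206 \left(- \frac{316545359}{38184}\right) = - \frac{3862169925159}{6364}$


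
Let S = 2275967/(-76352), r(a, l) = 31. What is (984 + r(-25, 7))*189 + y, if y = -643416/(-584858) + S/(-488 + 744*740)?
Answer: 124004410342524040351/646408107221504 ≈ 1.9184e+5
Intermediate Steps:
S = -2275967/76352 (S = 2275967*(-1/76352) = -2275967/76352 ≈ -29.809)
y = 711093686820511/646408107221504 (y = -643416/(-584858) - 2275967/(76352*(-488 + 744*740)) = -643416*(-1/584858) - 2275967/(76352*(-488 + 550560)) = 16932/15391 - 2275967/76352/550072 = 16932/15391 - 2275967/76352*1/550072 = 16932/15391 - 2275967/41999097344 = 711093686820511/646408107221504 ≈ 1.1001)
(984 + r(-25, 7))*189 + y = (984 + 31)*189 + 711093686820511/646408107221504 = 1015*189 + 711093686820511/646408107221504 = 191835 + 711093686820511/646408107221504 = 124004410342524040351/646408107221504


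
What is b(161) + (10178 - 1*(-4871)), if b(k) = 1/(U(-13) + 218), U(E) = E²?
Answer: 5823964/387 ≈ 15049.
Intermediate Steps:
b(k) = 1/387 (b(k) = 1/((-13)² + 218) = 1/(169 + 218) = 1/387)
b(161) + (10178 - 1*(-4871)) = 1/387 + (10178 - 1*(-4871)) = 1/387 + (10178 + 4871) = 1/387 + 15049 = 5823964/387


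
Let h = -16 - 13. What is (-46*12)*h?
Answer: 16008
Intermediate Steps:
h = -29
(-46*12)*h = -46*12*(-29) = -552*(-29) = 16008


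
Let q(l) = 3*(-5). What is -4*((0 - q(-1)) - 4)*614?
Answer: -27016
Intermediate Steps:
q(l) = -15
-4*((0 - q(-1)) - 4)*614 = -4*((0 - 1*(-15)) - 4)*614 = -4*((0 + 15) - 4)*614 = -4*(15 - 4)*614 = -4*11*614 = -44*614 = -27016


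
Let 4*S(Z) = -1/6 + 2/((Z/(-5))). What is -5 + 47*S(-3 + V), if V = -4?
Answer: 1651/168 ≈ 9.8274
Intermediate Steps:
S(Z) = -1/24 - 5/(2*Z) (S(Z) = (-1/6 + 2/((Z/(-5))))/4 = (-1*1/6 + 2/((Z*(-1/5))))/4 = (-1/6 + 2/((-Z/5)))/4 = (-1/6 + 2*(-5/Z))/4 = (-1/6 - 10/Z)/4 = -1/24 - 5/(2*Z))
-5 + 47*S(-3 + V) = -5 + 47*((-60 - (-3 - 4))/(24*(-3 - 4))) = -5 + 47*((1/24)*(-60 - 1*(-7))/(-7)) = -5 + 47*((1/24)*(-1/7)*(-60 + 7)) = -5 + 47*((1/24)*(-1/7)*(-53)) = -5 + 47*(53/168) = -5 + 2491/168 = 1651/168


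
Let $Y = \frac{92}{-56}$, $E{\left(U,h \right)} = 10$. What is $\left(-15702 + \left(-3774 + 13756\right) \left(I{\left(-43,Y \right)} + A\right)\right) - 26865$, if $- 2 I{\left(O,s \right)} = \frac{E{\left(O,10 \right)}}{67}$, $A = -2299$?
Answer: $- \frac{1540459305}{67} \approx -2.2992 \cdot 10^{7}$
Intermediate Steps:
$Y = - \frac{23}{14}$ ($Y = 92 \left(- \frac{1}{56}\right) = - \frac{23}{14} \approx -1.6429$)
$I{\left(O,s \right)} = - \frac{5}{67}$ ($I{\left(O,s \right)} = - \frac{10 \cdot \frac{1}{67}}{2} = \left(- \frac{1}{2}\right) \frac{10}{67} = - \frac{5}{67}$)
$\left(-15702 + \left(-3774 + 13756\right) \left(I{\left(-43,Y \right)} + A\right)\right) - 26865 = \left(-15702 + \left(-3774 + 13756\right) \left(- \frac{5}{67} - 2299\right)\right) - 26865 = \left(-15702 + 9982 \left(- \frac{154038}{67}\right)\right) - 26865 = \left(-15702 - \frac{1537607316}{67}\right) - 26865 = - \frac{1538659350}{67} - 26865 = - \frac{1540459305}{67}$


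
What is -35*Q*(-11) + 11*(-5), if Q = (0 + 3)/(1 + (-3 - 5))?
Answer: -220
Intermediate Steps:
Q = -3/7 (Q = 3/(1 - 8) = 3/(-7) = 3*(-⅐) = -3/7 ≈ -0.42857)
-35*Q*(-11) + 11*(-5) = -(-15)*(-11) + 11*(-5) = -35*33/7 - 55 = -165 - 55 = -220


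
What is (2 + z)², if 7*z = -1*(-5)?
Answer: 361/49 ≈ 7.3673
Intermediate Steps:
z = 5/7 (z = (-1*(-5))/7 = (⅐)*5 = 5/7 ≈ 0.71429)
(2 + z)² = (2 + 5/7)² = (19/7)² = 361/49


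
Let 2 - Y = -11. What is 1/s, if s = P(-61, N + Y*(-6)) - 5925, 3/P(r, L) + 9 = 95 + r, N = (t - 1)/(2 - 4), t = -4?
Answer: -25/148122 ≈ -0.00016878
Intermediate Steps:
Y = 13 (Y = 2 - 1*(-11) = 2 + 11 = 13)
N = 5/2 (N = (-4 - 1)/(2 - 4) = -5/(-2) = -5*(-½) = 5/2 ≈ 2.5000)
P(r, L) = 3/(86 + r) (P(r, L) = 3/(-9 + (95 + r)) = 3/(86 + r))
s = -148122/25 (s = 3/(86 - 61) - 5925 = 3/25 - 5925 = -148122/25 ≈ -5924.9)
1/s = 1/(-148122/25) = -25/148122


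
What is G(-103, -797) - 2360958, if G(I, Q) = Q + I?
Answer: -2361858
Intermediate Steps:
G(I, Q) = I + Q
G(-103, -797) - 2360958 = (-103 - 797) - 2360958 = -900 - 2360958 = -2361858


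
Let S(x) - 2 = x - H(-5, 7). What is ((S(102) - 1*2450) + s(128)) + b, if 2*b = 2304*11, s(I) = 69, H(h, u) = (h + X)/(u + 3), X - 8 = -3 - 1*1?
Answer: 103951/10 ≈ 10395.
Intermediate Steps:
X = 4 (X = 8 + (-3 - 1*1) = 8 + (-3 - 1) = 8 - 4 = 4)
H(h, u) = (4 + h)/(3 + u) (H(h, u) = (h + 4)/(u + 3) = (4 + h)/(3 + u))
b = 12672 (b = (2304*11)/2 = (1/2)*25344 = 12672)
S(x) = 21/10 + x (S(x) = 2 + (x - (4 - 5)/(3 + 7)) = 2 + (x - (-1)/10) = 2 + (x - 1*(-1/10)) = 2 + (x + 1/10) = 2 + (1/10 + x) = 21/10 + x)
((S(102) - 1*2450) + s(128)) + b = (((21/10 + 102) - 1*2450) + 69) + 12672 = ((1041/10 - 2450) + 69) + 12672 = (-23459/10 + 69) + 12672 = -22769/10 + 12672 = 103951/10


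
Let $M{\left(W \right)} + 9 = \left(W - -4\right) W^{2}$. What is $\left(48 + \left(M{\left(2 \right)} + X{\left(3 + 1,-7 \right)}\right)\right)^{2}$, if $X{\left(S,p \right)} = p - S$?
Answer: $2704$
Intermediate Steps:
$M{\left(W \right)} = -9 + W^{2} \left(4 + W\right)$ ($M{\left(W \right)} = -9 + \left(W - -4\right) W^{2} = -9 + \left(W + 4\right) W^{2} = -9 + \left(4 + W\right) W^{2} = -9 + W^{2} \left(4 + W\right)$)
$\left(48 + \left(M{\left(2 \right)} + X{\left(3 + 1,-7 \right)}\right)\right)^{2} = \left(48 + \left(\left(-9 + 2^{3} + 4 \cdot 2^{2}\right) - 11\right)\right)^{2} = \left(48 + \left(\left(-9 + 8 + 4 \cdot 4\right) - 11\right)\right)^{2} = \left(48 + \left(\left(-9 + 8 + 16\right) - 11\right)\right)^{2} = \left(48 + \left(15 - 11\right)\right)^{2} = \left(48 + 4\right)^{2} = 52^{2} = 2704$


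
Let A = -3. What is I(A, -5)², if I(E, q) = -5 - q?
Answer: 0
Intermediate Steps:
I(A, -5)² = (-5 - 1*(-5))² = (-5 + 5)² = 0² = 0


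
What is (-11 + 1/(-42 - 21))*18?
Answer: -1388/7 ≈ -198.29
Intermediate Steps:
(-11 + 1/(-42 - 21))*18 = (-11 + 1/(-63))*18 = (-11 - 1/63)*18 = -694/63*18 = -1388/7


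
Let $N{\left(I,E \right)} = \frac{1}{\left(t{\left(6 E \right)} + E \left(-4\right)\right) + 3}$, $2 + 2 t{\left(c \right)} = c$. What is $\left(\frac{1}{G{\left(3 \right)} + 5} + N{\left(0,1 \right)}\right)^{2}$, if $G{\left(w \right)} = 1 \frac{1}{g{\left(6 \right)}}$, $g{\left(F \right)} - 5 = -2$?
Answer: $\frac{361}{256} \approx 1.4102$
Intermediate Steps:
$t{\left(c \right)} = -1 + \frac{c}{2}$
$g{\left(F \right)} = 3$ ($g{\left(F \right)} = 5 - 2 = 3$)
$N{\left(I,E \right)} = \frac{1}{2 - E}$ ($N{\left(I,E \right)} = \frac{1}{\left(\left(-1 + \frac{6 E}{2}\right) + E \left(-4\right)\right) + 3} = \frac{1}{\left(\left(-1 + 3 E\right) - 4 E\right) + 3} = \frac{1}{\left(-1 - E\right) + 3} = \frac{1}{2 - E}$)
$G{\left(w \right)} = \frac{1}{3}$ ($G{\left(w \right)} = 1 \cdot \frac{1}{3} = \frac{1}{3}$)
$\left(\frac{1}{G{\left(3 \right)} + 5} + N{\left(0,1 \right)}\right)^{2} = \left(\frac{1}{\frac{1}{3} + 5} + \frac{1}{2 - 1}\right)^{2} = \left(\frac{1}{\frac{16}{3}} + \frac{1}{2 - 1}\right)^{2} = \left(\frac{3}{16} + 1^{-1}\right)^{2} = \left(\frac{3}{16} + 1\right)^{2} = \left(\frac{19}{16}\right)^{2} = \frac{361}{256}$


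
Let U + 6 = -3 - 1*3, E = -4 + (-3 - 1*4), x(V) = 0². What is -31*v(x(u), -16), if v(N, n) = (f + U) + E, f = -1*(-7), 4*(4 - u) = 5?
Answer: 496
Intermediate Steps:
u = 11/4 (u = 4 - ¼*5 = 4 - 5/4 = 11/4 ≈ 2.7500)
f = 7
x(V) = 0
E = -11 (E = -4 + (-3 - 4) = -4 - 7 = -11)
U = -12 (U = -6 + (-3 - 1*3) = -6 + (-3 - 3) = -6 - 6 = -12)
v(N, n) = -16 (v(N, n) = (7 - 12) - 11 = -5 - 11 = -16)
-31*v(x(u), -16) = -31*(-16) = 496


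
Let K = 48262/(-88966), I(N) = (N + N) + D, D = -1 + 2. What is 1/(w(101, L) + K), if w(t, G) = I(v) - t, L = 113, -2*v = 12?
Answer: -44483/5006227 ≈ -0.0088855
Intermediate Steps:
v = -6 (v = -½*12 = -6)
D = 1
I(N) = 1 + 2*N (I(N) = (N + N) + 1 = 2*N + 1 = 1 + 2*N)
w(t, G) = -11 - t (w(t, G) = (1 + 2*(-6)) - t = (1 - 12) - t = -11 - t)
K = -24131/44483 (K = 48262*(-1/88966) = -24131/44483 ≈ -0.54248)
1/(w(101, L) + K) = 1/((-11 - 1*101) - 24131/44483) = 1/((-11 - 101) - 24131/44483) = 1/(-112 - 24131/44483) = 1/(-5006227/44483) = -44483/5006227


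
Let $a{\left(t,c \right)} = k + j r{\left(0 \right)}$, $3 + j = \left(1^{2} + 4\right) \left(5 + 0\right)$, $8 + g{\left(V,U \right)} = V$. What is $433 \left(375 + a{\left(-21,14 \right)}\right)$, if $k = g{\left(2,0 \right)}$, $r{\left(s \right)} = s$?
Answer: $159777$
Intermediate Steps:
$g{\left(V,U \right)} = -8 + V$
$k = -6$ ($k = -8 + 2 = -6$)
$j = 22$ ($j = -3 + \left(1^{2} + 4\right) \left(5 + 0\right) = -3 + \left(1 + 4\right) 5 = -3 + 5 \cdot 5 = -3 + 25 = 22$)
$a{\left(t,c \right)} = -6$ ($a{\left(t,c \right)} = -6 + 22 \cdot 0 = -6 + 0 = -6$)
$433 \left(375 + a{\left(-21,14 \right)}\right) = 433 \left(375 - 6\right) = 433 \cdot 369 = 159777$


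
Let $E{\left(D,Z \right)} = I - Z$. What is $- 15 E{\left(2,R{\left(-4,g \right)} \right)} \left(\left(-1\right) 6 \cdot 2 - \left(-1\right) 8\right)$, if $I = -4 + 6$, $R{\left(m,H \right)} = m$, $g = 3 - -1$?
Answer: $360$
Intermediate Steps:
$g = 4$ ($g = 3 + 1 = 4$)
$I = 2$
$E{\left(D,Z \right)} = 2 - Z$
$- 15 E{\left(2,R{\left(-4,g \right)} \right)} \left(\left(-1\right) 6 \cdot 2 - \left(-1\right) 8\right) = - 15 \left(2 - -4\right) \left(\left(-1\right) 6 \cdot 2 - \left(-1\right) 8\right) = - 15 \left(2 + 4\right) \left(\left(-6\right) 2 - -8\right) = \left(-15\right) 6 \left(-12 + 8\right) = \left(-90\right) \left(-4\right) = 360$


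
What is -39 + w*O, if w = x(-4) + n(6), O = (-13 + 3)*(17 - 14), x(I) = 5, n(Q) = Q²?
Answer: -1269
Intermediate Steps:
O = -30 (O = -10*3 = -30)
w = 41 (w = 5 + 6² = 5 + 36 = 41)
-39 + w*O = -39 + 41*(-30) = -39 - 1230 = -1269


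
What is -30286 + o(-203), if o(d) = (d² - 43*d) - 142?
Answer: 19510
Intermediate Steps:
o(d) = -142 + d² - 43*d
-30286 + o(-203) = -30286 + (-142 + (-203)² - 43*(-203)) = -30286 + (-142 + 41209 + 8729) = -30286 + 49796 = 19510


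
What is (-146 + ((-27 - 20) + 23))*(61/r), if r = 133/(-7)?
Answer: 10370/19 ≈ 545.79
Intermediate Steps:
r = -19 (r = 133*(-⅐) = -19)
(-146 + ((-27 - 20) + 23))*(61/r) = (-146 + ((-27 - 20) + 23))*(61/(-19)) = (-146 + (-47 + 23))*(61*(-1/19)) = (-146 - 24)*(-61/19) = -170*(-61/19) = 10370/19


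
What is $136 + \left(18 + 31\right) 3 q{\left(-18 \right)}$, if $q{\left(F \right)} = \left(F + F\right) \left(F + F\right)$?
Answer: $190648$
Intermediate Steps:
$q{\left(F \right)} = 4 F^{2}$ ($q{\left(F \right)} = 2 F 2 F = 4 F^{2}$)
$136 + \left(18 + 31\right) 3 q{\left(-18 \right)} = 136 + \left(18 + 31\right) 3 \cdot 4 \left(-18\right)^{2} = 136 + 49 \cdot 3 \cdot 4 \cdot 324 = 136 + 147 \cdot 1296 = 136 + 190512 = 190648$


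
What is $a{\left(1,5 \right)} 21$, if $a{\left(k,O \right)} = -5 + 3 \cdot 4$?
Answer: $147$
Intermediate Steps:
$a{\left(k,O \right)} = 7$ ($a{\left(k,O \right)} = -5 + 12 = 7$)
$a{\left(1,5 \right)} 21 = 7 \cdot 21 = 147$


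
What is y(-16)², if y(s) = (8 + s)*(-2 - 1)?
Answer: 576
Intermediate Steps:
y(s) = -24 - 3*s (y(s) = (8 + s)*(-3) = -24 - 3*s)
y(-16)² = (-24 - 3*(-16))² = (-24 + 48)² = 24² = 576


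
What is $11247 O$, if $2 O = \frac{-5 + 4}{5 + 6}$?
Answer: $- \frac{11247}{22} \approx -511.23$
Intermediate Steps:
$O = - \frac{1}{22}$ ($O = \frac{\left(-5 + 4\right) \frac{1}{5 + 6}}{2} = \frac{\left(-1\right) \frac{1}{11}}{2} = \frac{1}{2} \left(- \frac{1}{11}\right) = - \frac{1}{22} \approx -0.045455$)
$11247 O = 11247 \left(- \frac{1}{22}\right) = - \frac{11247}{22}$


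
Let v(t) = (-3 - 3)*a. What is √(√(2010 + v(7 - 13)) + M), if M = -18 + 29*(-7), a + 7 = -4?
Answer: √(-221 + 2*√519) ≈ 13.245*I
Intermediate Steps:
a = -11 (a = -7 - 4 = -11)
v(t) = 66 (v(t) = (-3 - 3)*(-11) = -6*(-11) = 66)
M = -221 (M = -18 - 203 = -221)
√(√(2010 + v(7 - 13)) + M) = √(√(2010 + 66) - 221) = √(√2076 - 221) = √(2*√519 - 221) = √(-221 + 2*√519)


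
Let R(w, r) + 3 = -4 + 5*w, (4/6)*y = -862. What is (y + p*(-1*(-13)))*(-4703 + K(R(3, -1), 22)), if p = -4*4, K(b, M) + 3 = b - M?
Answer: 7084720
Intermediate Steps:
y = -1293 (y = (3/2)*(-862) = -1293)
R(w, r) = -7 + 5*w (R(w, r) = -3 + (-4 + 5*w) = -7 + 5*w)
K(b, M) = -3 + b - M (K(b, M) = -3 + (b - M) = -3 + b - M)
p = -16
(y + p*(-1*(-13)))*(-4703 + K(R(3, -1), 22)) = (-1293 - (-16)*(-13))*(-4703 + (-3 + (-7 + 5*3) - 1*22)) = (-1293 - 16*13)*(-4703 + (-3 + (-7 + 15) - 22)) = (-1293 - 208)*(-4703 + (-3 + 8 - 22)) = -1501*(-4703 - 17) = -1501*(-4720) = 7084720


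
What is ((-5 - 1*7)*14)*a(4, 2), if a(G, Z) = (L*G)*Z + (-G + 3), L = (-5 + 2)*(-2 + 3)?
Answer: 4200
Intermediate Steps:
L = -3 (L = -3*1 = -3)
a(G, Z) = 3 - G - 3*G*Z (a(G, Z) = (-3*G)*Z + (-G + 3) = -3*G*Z + (3 - G) = 3 - G - 3*G*Z)
((-5 - 1*7)*14)*a(4, 2) = ((-5 - 1*7)*14)*(3 - 1*4 - 3*4*2) = ((-5 - 7)*14)*(3 - 4 - 24) = -12*14*(-25) = -168*(-25) = 4200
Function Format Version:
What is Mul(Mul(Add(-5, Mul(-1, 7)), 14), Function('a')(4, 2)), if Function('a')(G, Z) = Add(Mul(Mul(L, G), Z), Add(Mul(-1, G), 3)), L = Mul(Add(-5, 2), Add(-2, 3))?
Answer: 4200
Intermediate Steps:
L = -3 (L = Mul(-3, 1) = -3)
Function('a')(G, Z) = Add(3, Mul(-1, G), Mul(-3, G, Z)) (Function('a')(G, Z) = Add(Mul(Mul(-3, G), Z), Add(Mul(-1, G), 3)) = Add(Mul(-3, G, Z), Add(3, Mul(-1, G))) = Add(3, Mul(-1, G), Mul(-3, G, Z)))
Mul(Mul(Add(-5, Mul(-1, 7)), 14), Function('a')(4, 2)) = Mul(Mul(Add(-5, Mul(-1, 7)), 14), Add(3, Mul(-1, 4), Mul(-3, 4, 2))) = Mul(Mul(Add(-5, -7), 14), Add(3, -4, -24)) = Mul(Mul(-12, 14), -25) = Mul(-168, -25) = 4200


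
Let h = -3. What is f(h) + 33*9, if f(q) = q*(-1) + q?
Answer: 297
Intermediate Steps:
f(q) = 0 (f(q) = -q + q = 0)
f(h) + 33*9 = 0 + 33*9 = 0 + 297 = 297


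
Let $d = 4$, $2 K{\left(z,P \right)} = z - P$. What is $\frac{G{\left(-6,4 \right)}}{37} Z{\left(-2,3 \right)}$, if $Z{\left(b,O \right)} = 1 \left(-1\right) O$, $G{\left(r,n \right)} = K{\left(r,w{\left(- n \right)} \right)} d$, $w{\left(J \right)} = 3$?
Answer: $\frac{54}{37} \approx 1.4595$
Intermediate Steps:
$K{\left(z,P \right)} = \frac{z}{2} - \frac{P}{2}$ ($K{\left(z,P \right)} = \frac{z - P}{2} = \frac{z}{2} - \frac{P}{2}$)
$G{\left(r,n \right)} = -6 + 2 r$ ($G{\left(r,n \right)} = \left(\frac{r}{2} - \frac{3}{2}\right) 4 = \left(- \frac{3}{2} + \frac{r}{2}\right) 4 = -6 + 2 r$)
$Z{\left(b,O \right)} = - O$
$\frac{G{\left(-6,4 \right)}}{37} Z{\left(-2,3 \right)} = \frac{-6 + 2 \left(-6\right)}{37} \left(\left(-1\right) 3\right) = \frac{-6 - 12}{37} \left(-3\right) = \frac{1}{37} \left(-18\right) \left(-3\right) = \left(- \frac{18}{37}\right) \left(-3\right) = \frac{54}{37}$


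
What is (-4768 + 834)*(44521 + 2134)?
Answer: -183540770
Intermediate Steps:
(-4768 + 834)*(44521 + 2134) = -3934*46655 = -183540770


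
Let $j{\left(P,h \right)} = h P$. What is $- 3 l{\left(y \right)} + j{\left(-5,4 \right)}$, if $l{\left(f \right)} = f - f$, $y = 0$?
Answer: $-20$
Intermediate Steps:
$j{\left(P,h \right)} = P h$
$l{\left(f \right)} = 0$
$- 3 l{\left(y \right)} + j{\left(-5,4 \right)} = \left(-3\right) 0 - 20 = 0 - 20 = -20$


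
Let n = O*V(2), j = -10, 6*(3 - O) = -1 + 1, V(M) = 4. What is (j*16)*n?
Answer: -1920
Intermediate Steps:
O = 3 (O = 3 - (-1 + 1)/6 = 3 - ⅙*0 = 3 + 0 = 3)
n = 12 (n = 3*4 = 12)
(j*16)*n = -10*16*12 = -160*12 = -1920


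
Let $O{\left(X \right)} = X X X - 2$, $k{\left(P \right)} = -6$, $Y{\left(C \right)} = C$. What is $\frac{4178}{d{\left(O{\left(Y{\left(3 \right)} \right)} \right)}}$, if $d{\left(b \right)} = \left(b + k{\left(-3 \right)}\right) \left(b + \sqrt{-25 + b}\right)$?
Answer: $\frac{4178}{475} \approx 8.7958$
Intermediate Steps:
$O{\left(X \right)} = -2 + X^{3}$ ($O{\left(X \right)} = X^{2} X - 2 = X^{3} - 2 = -2 + X^{3}$)
$d{\left(b \right)} = \left(-6 + b\right) \left(b + \sqrt{-25 + b}\right)$ ($d{\left(b \right)} = \left(b - 6\right) \left(b + \sqrt{-25 + b}\right) = \left(-6 + b\right) \left(b + \sqrt{-25 + b}\right)$)
$\frac{4178}{d{\left(O{\left(Y{\left(3 \right)} \right)} \right)}} = \frac{4178}{\left(-2 + 3^{3}\right)^{2} - 6 \left(-2 + 3^{3}\right) - 6 \sqrt{-25 - \left(2 - 3^{3}\right)} + \left(-2 + 3^{3}\right) \sqrt{-25 - \left(2 - 3^{3}\right)}} = \frac{4178}{\left(-2 + 27\right)^{2} - 6 \left(-2 + 27\right) - 6 \sqrt{-25 + \left(-2 + 27\right)} + \left(-2 + 27\right) \sqrt{-25 + \left(-2 + 27\right)}} = \frac{4178}{25^{2} - 150 - 6 \sqrt{-25 + 25} + 25 \sqrt{-25 + 25}} = \frac{4178}{625 - 150 - 6 \sqrt{0} + 25 \sqrt{0}} = \frac{4178}{625 - 150 - 0 + 25 \cdot 0} = \frac{4178}{625 - 150 + 0 + 0} = \frac{4178}{475}$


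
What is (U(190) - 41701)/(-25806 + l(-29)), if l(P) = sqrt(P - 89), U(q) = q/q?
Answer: 538055100/332974877 + 20850*I*sqrt(118)/332974877 ≈ 1.6159 + 0.0006802*I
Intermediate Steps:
U(q) = 1
l(P) = sqrt(-89 + P)
(U(190) - 41701)/(-25806 + l(-29)) = (1 - 41701)/(-25806 + sqrt(-89 - 29)) = -41700/(-25806 + sqrt(-118)) = -41700/(-25806 + I*sqrt(118))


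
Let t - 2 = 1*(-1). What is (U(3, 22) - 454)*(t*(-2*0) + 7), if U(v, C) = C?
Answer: -3024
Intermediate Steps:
t = 1 (t = 2 + 1*(-1) = 2 - 1 = 1)
(U(3, 22) - 454)*(t*(-2*0) + 7) = (22 - 454)*(1*(-2*0) + 7) = -432*(1*0 + 7) = -432*(0 + 7) = -432*7 = -3024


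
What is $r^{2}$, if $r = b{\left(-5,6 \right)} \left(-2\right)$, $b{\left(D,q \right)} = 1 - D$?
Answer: $144$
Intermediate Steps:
$r = -12$ ($r = \left(1 - -5\right) \left(-2\right) = \left(1 + 5\right) \left(-2\right) = 6 \left(-2\right) = -12$)
$r^{2} = \left(-12\right)^{2} = 144$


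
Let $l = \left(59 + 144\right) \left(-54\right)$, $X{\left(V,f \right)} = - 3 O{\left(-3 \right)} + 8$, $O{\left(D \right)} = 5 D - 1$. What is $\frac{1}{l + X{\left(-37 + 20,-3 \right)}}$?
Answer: $- \frac{1}{10906} \approx -9.1693 \cdot 10^{-5}$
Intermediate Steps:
$O{\left(D \right)} = -1 + 5 D$
$X{\left(V,f \right)} = 56$ ($X{\left(V,f \right)} = - 3 \left(-1 + 5 \left(-3\right)\right) + 8 = - 3 \left(-1 - 15\right) + 8 = \left(-3\right) \left(-16\right) + 8 = 48 + 8 = 56$)
$l = -10962$ ($l = 203 \left(-54\right) = -10962$)
$\frac{1}{l + X{\left(-37 + 20,-3 \right)}} = \frac{1}{-10962 + 56} = \frac{1}{-10906} = - \frac{1}{10906}$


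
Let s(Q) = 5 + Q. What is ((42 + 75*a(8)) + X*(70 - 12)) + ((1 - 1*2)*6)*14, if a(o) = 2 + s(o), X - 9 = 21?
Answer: 2823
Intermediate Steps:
X = 30 (X = 9 + 21 = 30)
a(o) = 7 + o (a(o) = 2 + (5 + o) = 7 + o)
((42 + 75*a(8)) + X*(70 - 12)) + ((1 - 1*2)*6)*14 = ((42 + 75*(7 + 8)) + 30*(70 - 12)) + ((1 - 1*2)*6)*14 = ((42 + 75*15) + 30*58) + ((1 - 2)*6)*14 = ((42 + 1125) + 1740) - 1*6*14 = (1167 + 1740) - 6*14 = 2907 - 84 = 2823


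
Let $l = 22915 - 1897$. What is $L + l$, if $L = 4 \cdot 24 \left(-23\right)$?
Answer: $18810$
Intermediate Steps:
$l = 21018$
$L = -2208$ ($L = 96 \left(-23\right) = -2208$)
$L + l = -2208 + 21018 = 18810$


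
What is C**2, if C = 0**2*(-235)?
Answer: 0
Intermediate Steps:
C = 0 (C = 0*(-235) = 0)
C**2 = 0**2 = 0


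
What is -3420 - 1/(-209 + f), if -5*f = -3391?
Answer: -8023325/2346 ≈ -3420.0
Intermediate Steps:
f = 3391/5 (f = -1/5*(-3391) = 3391/5 ≈ 678.20)
-3420 - 1/(-209 + f) = -3420 - 1/(-209 + 3391/5) = -3420 - 1/2346/5 = -3420 - 1*5/2346 = -3420 - 5/2346 = -8023325/2346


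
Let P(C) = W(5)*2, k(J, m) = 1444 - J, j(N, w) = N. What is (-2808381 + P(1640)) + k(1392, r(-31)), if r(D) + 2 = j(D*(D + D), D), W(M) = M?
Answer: -2808319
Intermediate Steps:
r(D) = -2 + 2*D**2 (r(D) = -2 + D*(D + D) = -2 + D*(2*D) = -2 + 2*D**2)
P(C) = 10 (P(C) = 5*2 = 10)
(-2808381 + P(1640)) + k(1392, r(-31)) = (-2808381 + 10) + (1444 - 1*1392) = -2808371 + (1444 - 1392) = -2808371 + 52 = -2808319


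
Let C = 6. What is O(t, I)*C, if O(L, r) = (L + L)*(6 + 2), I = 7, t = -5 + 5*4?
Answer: 1440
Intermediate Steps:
t = 15 (t = -5 + 20 = 15)
O(L, r) = 16*L (O(L, r) = (2*L)*8 = 16*L)
O(t, I)*C = (16*15)*6 = 240*6 = 1440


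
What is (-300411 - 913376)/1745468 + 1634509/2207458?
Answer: 86799665883/1926523650172 ≈ 0.045055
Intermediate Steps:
(-300411 - 913376)/1745468 + 1634509/2207458 = -1213787*1/1745468 + 1634509*(1/2207458) = -1213787/1745468 + 1634509/2207458 = 86799665883/1926523650172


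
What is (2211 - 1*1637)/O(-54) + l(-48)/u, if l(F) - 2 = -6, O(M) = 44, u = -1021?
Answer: 293115/22462 ≈ 13.049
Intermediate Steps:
l(F) = -4 (l(F) = 2 - 6 = -4)
(2211 - 1*1637)/O(-54) + l(-48)/u = (2211 - 1*1637)/44 - 4/(-1021) = (2211 - 1637)*(1/44) - 4*(-1/1021) = 574*(1/44) + 4/1021 = 287/22 + 4/1021 = 293115/22462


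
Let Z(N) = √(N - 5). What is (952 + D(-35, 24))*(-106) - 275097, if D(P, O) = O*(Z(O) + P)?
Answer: -286969 - 2544*√19 ≈ -2.9806e+5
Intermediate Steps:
Z(N) = √(-5 + N)
D(P, O) = O*(P + √(-5 + O)) (D(P, O) = O*(√(-5 + O) + P) = O*(P + √(-5 + O)))
(952 + D(-35, 24))*(-106) - 275097 = (952 + 24*(-35 + √(-5 + 24)))*(-106) - 275097 = (952 + 24*(-35 + √19))*(-106) - 275097 = (952 + (-840 + 24*√19))*(-106) - 275097 = (112 + 24*√19)*(-106) - 275097 = (-11872 - 2544*√19) - 275097 = -286969 - 2544*√19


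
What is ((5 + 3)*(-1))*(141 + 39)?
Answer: -1440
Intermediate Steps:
((5 + 3)*(-1))*(141 + 39) = (8*(-1))*180 = -8*180 = -1440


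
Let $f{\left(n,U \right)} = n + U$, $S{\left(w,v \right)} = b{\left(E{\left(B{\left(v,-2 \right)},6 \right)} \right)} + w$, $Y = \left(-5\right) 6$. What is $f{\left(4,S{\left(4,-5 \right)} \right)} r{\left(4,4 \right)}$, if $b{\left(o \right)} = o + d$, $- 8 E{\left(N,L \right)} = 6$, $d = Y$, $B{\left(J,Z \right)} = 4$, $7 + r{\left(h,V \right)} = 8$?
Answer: $- \frac{91}{4} \approx -22.75$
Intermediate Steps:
$r{\left(h,V \right)} = 1$ ($r{\left(h,V \right)} = -7 + 8 = 1$)
$Y = -30$
$d = -30$
$E{\left(N,L \right)} = - \frac{3}{4}$ ($E{\left(N,L \right)} = \left(- \frac{1}{8}\right) 6 = - \frac{3}{4}$)
$b{\left(o \right)} = -30 + o$ ($b{\left(o \right)} = o - 30 = -30 + o$)
$S{\left(w,v \right)} = - \frac{123}{4} + w$ ($S{\left(w,v \right)} = \left(-30 - \frac{3}{4}\right) + w = - \frac{123}{4} + w$)
$f{\left(n,U \right)} = U + n$
$f{\left(4,S{\left(4,-5 \right)} \right)} r{\left(4,4 \right)} = \left(\left(- \frac{123}{4} + 4\right) + 4\right) 1 = \left(- \frac{107}{4} + 4\right) 1 = \left(- \frac{91}{4}\right) 1 = - \frac{91}{4}$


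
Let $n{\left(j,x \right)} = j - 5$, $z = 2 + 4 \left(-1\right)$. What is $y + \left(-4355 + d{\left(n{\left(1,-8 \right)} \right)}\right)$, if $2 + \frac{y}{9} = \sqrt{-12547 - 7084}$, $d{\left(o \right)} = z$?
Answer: $-4375 + 9 i \sqrt{19631} \approx -4375.0 + 1261.0 i$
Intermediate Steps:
$z = -2$ ($z = 2 - 4 = -2$)
$n{\left(j,x \right)} = -5 + j$
$d{\left(o \right)} = -2$
$y = -18 + 9 i \sqrt{19631}$ ($y = -18 + 9 \sqrt{-12547 - 7084} = -18 + 9 \sqrt{-19631} = -18 + 9 i \sqrt{19631} \approx -18.0 + 1261.0 i$)
$y + \left(-4355 + d{\left(n{\left(1,-8 \right)} \right)}\right) = \left(-18 + 9 i \sqrt{19631}\right) - 4357 = -4375 + 9 i \sqrt{19631}$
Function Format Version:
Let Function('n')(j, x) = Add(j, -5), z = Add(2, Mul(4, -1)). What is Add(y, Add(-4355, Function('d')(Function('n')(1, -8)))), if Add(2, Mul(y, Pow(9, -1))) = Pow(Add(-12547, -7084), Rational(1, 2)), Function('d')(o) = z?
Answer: Add(-4375, Mul(9, I, Pow(19631, Rational(1, 2)))) ≈ Add(-4375.0, Mul(1261.0, I))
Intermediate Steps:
z = -2 (z = Add(2, -4) = -2)
Function('n')(j, x) = Add(-5, j)
Function('d')(o) = -2
y = Add(-18, Mul(9, I, Pow(19631, Rational(1, 2)))) (y = Add(-18, Mul(9, Pow(Add(-12547, -7084), Rational(1, 2)))) = Add(-18, Mul(9, Pow(-19631, Rational(1, 2)))) = Add(-18, Mul(9, Mul(I, Pow(19631, Rational(1, 2))))) = Add(-18, Mul(9, I, Pow(19631, Rational(1, 2)))) ≈ Add(-18.000, Mul(1261.0, I)))
Add(y, Add(-4355, Function('d')(Function('n')(1, -8)))) = Add(Add(-18, Mul(9, I, Pow(19631, Rational(1, 2)))), Add(-4355, -2)) = Add(Add(-18, Mul(9, I, Pow(19631, Rational(1, 2)))), -4357) = Add(-4375, Mul(9, I, Pow(19631, Rational(1, 2))))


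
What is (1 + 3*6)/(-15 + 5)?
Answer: -19/10 ≈ -1.9000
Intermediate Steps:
(1 + 3*6)/(-15 + 5) = (1 + 18)/(-10) = -⅒*19 = -19/10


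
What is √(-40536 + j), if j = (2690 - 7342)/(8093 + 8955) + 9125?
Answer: I*√570574589390/4262 ≈ 177.23*I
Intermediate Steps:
j = 38889587/4262 (j = -4652/17048 + 9125 = -4652*1/17048 + 9125 = -1163/4262 + 9125 = 38889587/4262 ≈ 9124.7)
√(-40536 + j) = √(-40536 + 38889587/4262) = √(-133874845/4262) = I*√570574589390/4262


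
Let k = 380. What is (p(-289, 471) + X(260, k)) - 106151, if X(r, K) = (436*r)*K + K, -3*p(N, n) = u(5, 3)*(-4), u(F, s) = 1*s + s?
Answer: 42971037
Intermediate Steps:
u(F, s) = 2*s (u(F, s) = s + s = 2*s)
p(N, n) = 8 (p(N, n) = -2*3*(-4)/3 = -2*(-4) = -⅓*(-24) = 8)
X(r, K) = K + 436*K*r (X(r, K) = 436*K*r + K = K + 436*K*r)
(p(-289, 471) + X(260, k)) - 106151 = (8 + 380*(1 + 436*260)) - 106151 = (8 + 380*(1 + 113360)) - 106151 = (8 + 380*113361) - 106151 = (8 + 43077180) - 106151 = 43077188 - 106151 = 42971037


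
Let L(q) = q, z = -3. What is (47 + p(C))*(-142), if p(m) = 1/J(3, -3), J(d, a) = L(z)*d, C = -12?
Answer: -59924/9 ≈ -6658.2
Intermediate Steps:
J(d, a) = -3*d
p(m) = -⅑ (p(m) = 1/(-3*3) = 1/(-9) = -⅑)
(47 + p(C))*(-142) = (47 - ⅑)*(-142) = (422/9)*(-142) = -59924/9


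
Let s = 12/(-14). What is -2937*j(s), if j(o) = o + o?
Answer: 35244/7 ≈ 5034.9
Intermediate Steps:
s = -6/7 (s = 12*(-1/14) = -6/7 ≈ -0.85714)
j(o) = 2*o
-2937*j(s) = -5874*(-6)/7 = -2937*(-12/7) = 35244/7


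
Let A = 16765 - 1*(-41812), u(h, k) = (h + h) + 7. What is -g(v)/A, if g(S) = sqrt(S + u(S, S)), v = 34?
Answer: -sqrt(109)/58577 ≈ -0.00017823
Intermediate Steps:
u(h, k) = 7 + 2*h (u(h, k) = 2*h + 7 = 7 + 2*h)
A = 58577 (A = 16765 + 41812 = 58577)
g(S) = sqrt(7 + 3*S) (g(S) = sqrt(S + (7 + 2*S)) = sqrt(7 + 3*S))
-g(v)/A = -sqrt(7 + 3*34)/58577 = -sqrt(7 + 102)/58577 = -sqrt(109)/58577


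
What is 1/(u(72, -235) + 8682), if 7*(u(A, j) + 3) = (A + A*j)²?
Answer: 7/283915857 ≈ 2.4655e-8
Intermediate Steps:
u(A, j) = -3 + (A + A*j)²/7
1/(u(72, -235) + 8682) = 1/((-3 + (⅐)*72²*(1 - 235)²) + 8682) = 1/((-3 + (⅐)*5184*(-234)²) + 8682) = 1/((-3 + (⅐)*5184*54756) + 8682) = 1/((-3 + 283855104/7) + 8682) = 1/(283855083/7 + 8682) = 1/(283915857/7) = 7/283915857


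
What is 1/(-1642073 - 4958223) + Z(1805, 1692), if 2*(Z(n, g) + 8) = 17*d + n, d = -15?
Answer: 5062427031/6600296 ≈ 767.00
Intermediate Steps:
Z(n, g) = -271/2 + n/2 (Z(n, g) = -8 + (17*(-15) + n)/2 = -8 + (-255 + n)/2 = -8 + (-255/2 + n/2) = -271/2 + n/2)
1/(-1642073 - 4958223) + Z(1805, 1692) = 1/(-1642073 - 4958223) + (-271/2 + (½)*1805) = 1/(-6600296) + (-271/2 + 1805/2) = -1/6600296 + 767 = 5062427031/6600296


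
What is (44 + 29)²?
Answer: 5329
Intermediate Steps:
(44 + 29)² = 73² = 5329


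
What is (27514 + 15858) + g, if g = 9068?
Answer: 52440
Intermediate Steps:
(27514 + 15858) + g = (27514 + 15858) + 9068 = 43372 + 9068 = 52440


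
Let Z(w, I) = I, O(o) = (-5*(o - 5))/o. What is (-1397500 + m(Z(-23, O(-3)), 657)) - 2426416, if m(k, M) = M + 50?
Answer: -3823209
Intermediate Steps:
O(o) = (25 - 5*o)/o (O(o) = (-5*(-5 + o))/o = (25 - 5*o)/o)
m(k, M) = 50 + M
(-1397500 + m(Z(-23, O(-3)), 657)) - 2426416 = (-1397500 + (50 + 657)) - 2426416 = (-1397500 + 707) - 2426416 = -1396793 - 2426416 = -3823209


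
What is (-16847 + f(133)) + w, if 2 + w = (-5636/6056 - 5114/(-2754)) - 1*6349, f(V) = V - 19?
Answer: -48123084247/2084778 ≈ -23083.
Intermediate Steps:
f(V) = -19 + V
w = -13238493973/2084778 (w = -2 + ((-5636/6056 - 5114/(-2754)) - 1*6349) = -2 + ((-5636*1/6056 - 5114*(-1/2754)) - 6349) = -2 + ((-1409/1514 + 2557/1377) - 6349) = -2 + (1931105/2084778 - 6349) = -2 - 13234324417/2084778 = -13238493973/2084778 ≈ -6350.1)
(-16847 + f(133)) + w = (-16847 + (-19 + 133)) - 13238493973/2084778 = (-16847 + 114) - 13238493973/2084778 = -16733 - 13238493973/2084778 = -48123084247/2084778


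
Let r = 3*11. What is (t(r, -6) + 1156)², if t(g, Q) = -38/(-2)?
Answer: 1380625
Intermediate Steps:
r = 33
t(g, Q) = 19 (t(g, Q) = -38*(-½) = 19)
(t(r, -6) + 1156)² = (19 + 1156)² = 1175² = 1380625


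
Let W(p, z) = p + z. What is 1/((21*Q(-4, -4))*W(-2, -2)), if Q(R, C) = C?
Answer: 1/336 ≈ 0.0029762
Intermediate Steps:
1/((21*Q(-4, -4))*W(-2, -2)) = 1/((21*(-4))*(-2 - 2)) = 1/(-84*(-4)) = 1/336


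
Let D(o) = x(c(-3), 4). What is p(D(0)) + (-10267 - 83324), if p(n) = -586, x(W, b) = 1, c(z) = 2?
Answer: -94177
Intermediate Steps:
D(o) = 1
p(D(0)) + (-10267 - 83324) = -586 + (-10267 - 83324) = -586 - 93591 = -94177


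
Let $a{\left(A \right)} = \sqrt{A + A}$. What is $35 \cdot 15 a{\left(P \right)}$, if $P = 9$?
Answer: $1575 \sqrt{2} \approx 2227.4$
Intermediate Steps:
$a{\left(A \right)} = \sqrt{2} \sqrt{A}$ ($a{\left(A \right)} = \sqrt{2 A} = \sqrt{2} \sqrt{A}$)
$35 \cdot 15 a{\left(P \right)} = 35 \cdot 15 \sqrt{2} \sqrt{9} = 525 \sqrt{2} \cdot 3 = 525 \cdot 3 \sqrt{2} = 1575 \sqrt{2}$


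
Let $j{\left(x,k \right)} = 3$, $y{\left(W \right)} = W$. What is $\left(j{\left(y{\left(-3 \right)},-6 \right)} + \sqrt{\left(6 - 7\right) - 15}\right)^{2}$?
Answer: $-7 + 24 i \approx -7.0 + 24.0 i$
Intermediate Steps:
$\left(j{\left(y{\left(-3 \right)},-6 \right)} + \sqrt{\left(6 - 7\right) - 15}\right)^{2} = \left(3 + \sqrt{\left(6 - 7\right) - 15}\right)^{2} = \left(3 + \sqrt{-1 - 15}\right)^{2} = \left(3 + \sqrt{-16}\right)^{2} = \left(3 + 4 i\right)^{2}$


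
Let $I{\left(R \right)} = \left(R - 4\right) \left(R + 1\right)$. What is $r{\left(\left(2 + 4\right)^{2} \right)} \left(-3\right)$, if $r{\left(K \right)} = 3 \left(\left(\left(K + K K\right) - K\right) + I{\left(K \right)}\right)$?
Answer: $-22320$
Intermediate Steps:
$I{\left(R \right)} = \left(1 + R\right) \left(-4 + R\right)$ ($I{\left(R \right)} = \left(-4 + R\right) \left(1 + R\right) = \left(1 + R\right) \left(-4 + R\right)$)
$r{\left(K \right)} = -12 - 9 K + 6 K^{2}$ ($r{\left(K \right)} = 3 \left(\left(\left(K + K K\right) - K\right) - \left(4 - K^{2} + 3 K\right)\right) = 3 \left(\left(\left(K + K^{2}\right) - K\right) - \left(4 - K^{2} + 3 K\right)\right) = 3 \left(K^{2} - \left(4 - K^{2} + 3 K\right)\right) = 3 \left(-4 - 3 K + 2 K^{2}\right) = -12 - 9 K + 6 K^{2}$)
$r{\left(\left(2 + 4\right)^{2} \right)} \left(-3\right) = \left(-12 - 9 \left(2 + 4\right)^{2} + 6 \left(\left(2 + 4\right)^{2}\right)^{2}\right) \left(-3\right) = \left(-12 - 9 \cdot 6^{2} + 6 \left(6^{2}\right)^{2}\right) \left(-3\right) = \left(-12 - 324 + 6 \cdot 36^{2}\right) \left(-3\right) = \left(-12 - 324 + 6 \cdot 1296\right) \left(-3\right) = \left(-12 - 324 + 7776\right) \left(-3\right) = 7440 \left(-3\right) = -22320$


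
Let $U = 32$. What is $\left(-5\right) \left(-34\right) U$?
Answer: $5440$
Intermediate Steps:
$\left(-5\right) \left(-34\right) U = \left(-5\right) \left(-34\right) 32 = 170 \cdot 32 = 5440$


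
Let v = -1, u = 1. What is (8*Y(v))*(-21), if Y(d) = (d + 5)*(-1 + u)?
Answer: 0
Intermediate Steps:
Y(d) = 0 (Y(d) = (d + 5)*(-1 + 1) = (5 + d)*0 = 0)
(8*Y(v))*(-21) = (8*0)*(-21) = 0*(-21) = 0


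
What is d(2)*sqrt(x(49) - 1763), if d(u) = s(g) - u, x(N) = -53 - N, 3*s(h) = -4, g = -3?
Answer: -10*I*sqrt(1865)/3 ≈ -143.95*I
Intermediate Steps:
s(h) = -4/3 (s(h) = (1/3)*(-4) = -4/3)
d(u) = -4/3 - u
d(2)*sqrt(x(49) - 1763) = (-4/3 - 1*2)*sqrt((-53 - 1*49) - 1763) = (-4/3 - 2)*sqrt((-53 - 49) - 1763) = -10*sqrt(-102 - 1763)/3 = -10*I*sqrt(1865)/3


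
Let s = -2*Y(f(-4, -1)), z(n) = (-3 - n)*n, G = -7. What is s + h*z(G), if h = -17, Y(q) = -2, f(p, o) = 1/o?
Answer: 480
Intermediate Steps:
z(n) = n*(-3 - n)
s = 4 (s = -2*(-2) = 4)
s + h*z(G) = 4 - (-17)*(-7)*(3 - 7) = 4 - (-17)*(-7)*(-4) = 4 - 17*(-28) = 4 + 476 = 480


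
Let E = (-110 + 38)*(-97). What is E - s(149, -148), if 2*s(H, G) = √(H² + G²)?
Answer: 6984 - √44105/2 ≈ 6879.0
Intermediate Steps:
E = 6984 (E = -72*(-97) = 6984)
s(H, G) = √(G² + H²)/2 (s(H, G) = √(H² + G²)/2 = √(G² + H²)/2)
E - s(149, -148) = 6984 - √((-148)² + 149²)/2 = 6984 - √(21904 + 22201)/2 = 6984 - √44105/2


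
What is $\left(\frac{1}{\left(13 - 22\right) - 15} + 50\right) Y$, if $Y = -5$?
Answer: $- \frac{5995}{24} \approx -249.79$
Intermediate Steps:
$\left(\frac{1}{\left(13 - 22\right) - 15} + 50\right) Y = \left(\frac{1}{\left(13 - 22\right) - 15} + 50\right) \left(-5\right) = \left(\frac{1}{-9 - 15} + 50\right) \left(-5\right) = \left(\frac{1}{-24} + 50\right) \left(-5\right) = \left(- \frac{1}{24} + 50\right) \left(-5\right) = \frac{1199}{24} \left(-5\right) = - \frac{5995}{24}$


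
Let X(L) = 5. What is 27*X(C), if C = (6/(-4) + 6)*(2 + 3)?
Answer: 135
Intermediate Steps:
C = 45/2 (C = (6*(-¼) + 6)*5 = (-3/2 + 6)*5 = (9/2)*5 = 45/2 ≈ 22.500)
27*X(C) = 27*5 = 135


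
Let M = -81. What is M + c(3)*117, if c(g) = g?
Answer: 270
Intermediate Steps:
M + c(3)*117 = -81 + 3*117 = -81 + 351 = 270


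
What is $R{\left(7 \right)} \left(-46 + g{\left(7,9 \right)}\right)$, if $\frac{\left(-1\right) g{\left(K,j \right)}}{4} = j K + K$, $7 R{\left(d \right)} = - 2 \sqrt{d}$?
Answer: $\frac{652 \sqrt{7}}{7} \approx 246.43$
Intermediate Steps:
$R{\left(d \right)} = - \frac{2 \sqrt{d}}{7}$ ($R{\left(d \right)} = \frac{\left(-2\right) \sqrt{d}}{7} = - \frac{2 \sqrt{d}}{7}$)
$g{\left(K,j \right)} = - 4 K - 4 K j$ ($g{\left(K,j \right)} = - 4 \left(j K + K\right) = - 4 \left(K j + K\right) = - 4 \left(K + K j\right) = - 4 K - 4 K j$)
$R{\left(7 \right)} \left(-46 + g{\left(7,9 \right)}\right) = - \frac{2 \sqrt{7}}{7} \left(-46 - 28 \left(1 + 9\right)\right) = - \frac{2 \sqrt{7}}{7} \left(-46 - 28 \cdot 10\right) = - \frac{2 \sqrt{7}}{7} \left(-46 - 280\right) = - \frac{2 \sqrt{7}}{7} \left(-326\right) = \frac{652 \sqrt{7}}{7}$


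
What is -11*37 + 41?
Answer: -366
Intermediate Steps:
-11*37 + 41 = -407 + 41 = -366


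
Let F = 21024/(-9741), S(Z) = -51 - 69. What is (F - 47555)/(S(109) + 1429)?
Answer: -154418093/4250323 ≈ -36.331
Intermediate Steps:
S(Z) = -120
F = -7008/3247 (F = 21024*(-1/9741) = -7008/3247 ≈ -2.1583)
(F - 47555)/(S(109) + 1429) = (-7008/3247 - 47555)/(-120 + 1429) = -154418093/3247/1309 = -154418093/3247*1/1309 = -154418093/4250323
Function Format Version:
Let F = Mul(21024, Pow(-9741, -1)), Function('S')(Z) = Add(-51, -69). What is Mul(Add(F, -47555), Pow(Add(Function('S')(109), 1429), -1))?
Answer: Rational(-154418093, 4250323) ≈ -36.331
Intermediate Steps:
Function('S')(Z) = -120
F = Rational(-7008, 3247) (F = Mul(21024, Rational(-1, 9741)) = Rational(-7008, 3247) ≈ -2.1583)
Mul(Add(F, -47555), Pow(Add(Function('S')(109), 1429), -1)) = Mul(Add(Rational(-7008, 3247), -47555), Pow(Add(-120, 1429), -1)) = Mul(Rational(-154418093, 3247), Pow(1309, -1)) = Mul(Rational(-154418093, 3247), Rational(1, 1309)) = Rational(-154418093, 4250323)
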